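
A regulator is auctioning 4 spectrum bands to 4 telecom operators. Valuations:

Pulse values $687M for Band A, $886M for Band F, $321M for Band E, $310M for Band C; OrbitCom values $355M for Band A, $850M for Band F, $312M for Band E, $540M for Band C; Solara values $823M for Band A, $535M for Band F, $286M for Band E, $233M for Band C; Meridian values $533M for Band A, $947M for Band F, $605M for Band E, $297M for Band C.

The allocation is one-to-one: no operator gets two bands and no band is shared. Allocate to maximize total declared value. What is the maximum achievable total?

Max total: $2854M

Optimal: Pulse→Band F ($886M), OrbitCom→Band C ($540M), Solara→Band A ($823M), Meridian→Band E ($605M) — total 886+540+823+605 = $2854M.
Swapping Solara↔Meridian (Solara→Band E $286M, Meridian→Band A $533M) loses 609.
No other one-to-one assignment exceeds $2854M.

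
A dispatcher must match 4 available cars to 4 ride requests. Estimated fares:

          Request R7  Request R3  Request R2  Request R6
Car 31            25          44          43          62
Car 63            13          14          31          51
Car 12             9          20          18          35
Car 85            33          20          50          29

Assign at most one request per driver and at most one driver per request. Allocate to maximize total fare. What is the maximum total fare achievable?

Treat this as an assignment problem: match each driver to one request.
Optimal: Car 31→Request R3 ($44), Car 63→Request R6 ($51), Car 12→Request R7 ($9), Car 85→Request R2 ($50) — total 44+51+9+50 = $154.
Max-entry greedy (repeatedly take the single best remaining cell) gives $145, worse by 9.
Next-best assignment: Car 31→Request R2, Car 63→Request R6, Car 12→Request R3, Car 85→Request R7 = $147.
Swapping Car 12↔Car 31 (Car 12→Request R3 $20, Car 31→Request R7 $25) loses 8.
Checked against all permutations: $154 is optimal.

Maximum total: $154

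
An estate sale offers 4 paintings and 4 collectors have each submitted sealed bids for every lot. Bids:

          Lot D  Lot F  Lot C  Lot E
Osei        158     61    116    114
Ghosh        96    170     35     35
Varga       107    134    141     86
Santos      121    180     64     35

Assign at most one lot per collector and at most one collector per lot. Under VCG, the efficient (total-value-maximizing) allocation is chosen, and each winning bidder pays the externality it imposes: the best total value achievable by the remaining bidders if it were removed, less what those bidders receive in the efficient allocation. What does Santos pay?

Efficient allocation: Osei→Lot E ($114), Ghosh→Lot F ($170), Varga→Lot C ($141), Santos→Lot D ($121); total welfare W = $546.
Santos receives Lot D at value $121, so the others get W − 121 = $425.
Without Santos: best allocation of the remaining 3 bidders over all 4 lots is Osei→Lot D ($158), Ghosh→Lot F ($170), Varga→Lot C ($141), total $469.
VCG payment = (others' best without Santos) − (others' welfare with Santos) = 469 − 425 = $44.

Santos pays $44.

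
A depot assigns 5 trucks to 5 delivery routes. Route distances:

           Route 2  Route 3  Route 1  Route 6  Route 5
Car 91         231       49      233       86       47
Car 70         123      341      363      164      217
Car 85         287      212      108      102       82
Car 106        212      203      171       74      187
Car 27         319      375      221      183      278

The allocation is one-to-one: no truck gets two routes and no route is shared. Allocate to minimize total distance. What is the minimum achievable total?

Minimum total: 549 km

Treat this as an assignment problem: match each truck to one route.
Optimal: Car 91→Route 3 (49 km), Car 70→Route 2 (123 km), Car 85→Route 5 (82 km), Car 106→Route 6 (74 km), Car 27→Route 1 (221 km) — total 49+123+82+74+221 = 549 km.
Next-best assignment: Car 91→Route 3, Car 70→Route 2, Car 85→Route 5, Car 106→Route 1, Car 27→Route 6 = 608 km.
Every other assignment is strictly worse.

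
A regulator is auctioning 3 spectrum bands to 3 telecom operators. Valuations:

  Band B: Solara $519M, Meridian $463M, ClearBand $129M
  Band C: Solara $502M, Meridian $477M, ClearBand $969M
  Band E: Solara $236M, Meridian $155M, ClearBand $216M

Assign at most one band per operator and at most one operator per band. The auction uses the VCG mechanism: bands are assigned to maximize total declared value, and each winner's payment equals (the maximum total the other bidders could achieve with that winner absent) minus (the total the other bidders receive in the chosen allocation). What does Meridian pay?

Efficient allocation: Solara→Band E ($236M), Meridian→Band B ($463M), ClearBand→Band C ($969M); total welfare W = $1668M.
Meridian receives Band B at value $463M, so the others get W − 463 = $1205M.
Without Meridian: best allocation of the remaining 2 bidders over all 3 bands is Solara→Band B ($519M), ClearBand→Band C ($969M), total $1488M.
VCG payment = (others' best without Meridian) − (others' welfare with Meridian) = 1488 − 1205 = $283M.

Meridian pays $283M.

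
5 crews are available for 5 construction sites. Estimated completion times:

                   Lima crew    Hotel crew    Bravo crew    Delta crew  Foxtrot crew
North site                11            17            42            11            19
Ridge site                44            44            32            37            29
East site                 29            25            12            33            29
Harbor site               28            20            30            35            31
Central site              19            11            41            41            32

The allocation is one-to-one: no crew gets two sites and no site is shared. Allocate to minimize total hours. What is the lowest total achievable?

Min total: 91 hours

This is a one-to-one assignment (minimum-cost bipartite matching).
Optimal: Lima crew→Harbor site (28 hours), Hotel crew→Central site (11 hours), Bravo crew→East site (12 hours), Delta crew→North site (11 hours), Foxtrot crew→Ridge site (29 hours) — total 28+11+12+11+29 = 91 hours.
Min-entry greedy (repeatedly take the single cheapest remaining cell) gives 98 hours, worse by 7.
Checked against all permutations: 91 hours is optimal.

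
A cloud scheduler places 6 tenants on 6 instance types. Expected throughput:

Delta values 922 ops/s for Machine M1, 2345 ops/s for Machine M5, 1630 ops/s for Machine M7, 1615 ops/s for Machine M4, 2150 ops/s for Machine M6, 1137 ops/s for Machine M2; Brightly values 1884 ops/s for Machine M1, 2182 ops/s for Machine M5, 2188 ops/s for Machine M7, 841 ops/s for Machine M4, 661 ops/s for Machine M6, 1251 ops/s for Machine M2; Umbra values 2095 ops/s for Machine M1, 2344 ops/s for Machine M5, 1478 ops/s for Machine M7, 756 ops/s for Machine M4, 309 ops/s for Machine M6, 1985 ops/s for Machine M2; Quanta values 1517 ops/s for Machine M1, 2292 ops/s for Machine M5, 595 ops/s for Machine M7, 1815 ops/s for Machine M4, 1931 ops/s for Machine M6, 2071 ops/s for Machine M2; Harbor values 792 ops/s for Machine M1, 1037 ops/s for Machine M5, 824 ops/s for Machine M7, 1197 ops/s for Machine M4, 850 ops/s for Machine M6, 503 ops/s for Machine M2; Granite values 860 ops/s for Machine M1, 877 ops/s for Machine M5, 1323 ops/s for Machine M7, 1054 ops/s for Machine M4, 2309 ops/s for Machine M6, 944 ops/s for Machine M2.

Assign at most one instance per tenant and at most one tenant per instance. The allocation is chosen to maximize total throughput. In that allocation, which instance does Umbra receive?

Umbra receives Machine M1.

This is a one-to-one assignment (maximum-weight bipartite matching).
Optimal: Delta→Machine M5 (2345 ops/s), Brightly→Machine M7 (2188 ops/s), Umbra→Machine M1 (2095 ops/s), Quanta→Machine M2 (2071 ops/s), Harbor→Machine M4 (1197 ops/s), Granite→Machine M6 (2309 ops/s) — total 2345+2188+2095+2071+1197+2309 = 12205 ops/s.
Column-greedy (each instance in turn goes to its best remaining tenant) gives 11255 ops/s, worse by 950.
Every other assignment is strictly worse.
Umbra's own top instance is Machine M5 (2344 ops/s), but forcing Umbra→Machine M5 and reassigning the rest optimally gives only 11435 ops/s — worse by 770.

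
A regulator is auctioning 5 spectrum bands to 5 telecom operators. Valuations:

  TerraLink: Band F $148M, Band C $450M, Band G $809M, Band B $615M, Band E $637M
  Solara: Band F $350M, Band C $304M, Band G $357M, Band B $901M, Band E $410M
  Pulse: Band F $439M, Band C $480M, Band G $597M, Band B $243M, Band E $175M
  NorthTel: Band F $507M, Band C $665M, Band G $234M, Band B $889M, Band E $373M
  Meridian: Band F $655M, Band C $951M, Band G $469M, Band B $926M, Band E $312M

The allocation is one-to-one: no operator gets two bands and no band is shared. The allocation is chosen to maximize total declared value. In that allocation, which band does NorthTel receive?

Optimal: TerraLink→Band E ($637M), Solara→Band B ($901M), Pulse→Band G ($597M), NorthTel→Band F ($507M), Meridian→Band C ($951M) — total 637+901+597+507+951 = $3593M.
Column-greedy (each band in turn goes to its best remaining operator) gives $3205M, worse by 388.
Swapping NorthTel↔Pulse (NorthTel→Band G $234M, Pulse→Band F $439M) loses 431.
NorthTel's own top band is Band B ($889M), but forcing NorthTel→Band B and reassigning the rest optimally gives only $3498M — worse by 95.

NorthTel receives Band F.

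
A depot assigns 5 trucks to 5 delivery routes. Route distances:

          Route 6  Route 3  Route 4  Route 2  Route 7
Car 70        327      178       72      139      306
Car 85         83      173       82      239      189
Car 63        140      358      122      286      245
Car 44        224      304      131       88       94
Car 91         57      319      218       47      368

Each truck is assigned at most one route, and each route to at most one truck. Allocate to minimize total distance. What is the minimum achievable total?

Optimal: Car 70→Route 3 (178 km), Car 85→Route 6 (83 km), Car 63→Route 4 (122 km), Car 44→Route 7 (94 km), Car 91→Route 2 (47 km) — total 178+83+122+94+47 = 524 km.
Min-entry greedy (repeatedly take the single cheapest remaining cell) gives 654 km, worse by 130.

Minimum total: 524 km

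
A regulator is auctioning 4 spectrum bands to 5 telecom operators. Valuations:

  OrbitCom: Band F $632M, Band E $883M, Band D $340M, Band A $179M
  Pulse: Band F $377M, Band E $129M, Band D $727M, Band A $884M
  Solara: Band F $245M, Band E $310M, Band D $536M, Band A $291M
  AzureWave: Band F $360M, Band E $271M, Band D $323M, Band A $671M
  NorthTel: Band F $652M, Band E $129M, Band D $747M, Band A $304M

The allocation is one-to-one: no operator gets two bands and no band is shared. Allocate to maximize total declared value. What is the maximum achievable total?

Maximum total: $2955M

Optimal: NorthTel→Band F ($652M), OrbitCom→Band E ($883M), Solara→Band D ($536M), Pulse→Band A ($884M) — total 652+883+536+884 = $2955M.
Max-entry greedy (repeatedly take the single best remaining cell) gives $2874M, worse by 81.
No other one-to-one assignment exceeds $2955M.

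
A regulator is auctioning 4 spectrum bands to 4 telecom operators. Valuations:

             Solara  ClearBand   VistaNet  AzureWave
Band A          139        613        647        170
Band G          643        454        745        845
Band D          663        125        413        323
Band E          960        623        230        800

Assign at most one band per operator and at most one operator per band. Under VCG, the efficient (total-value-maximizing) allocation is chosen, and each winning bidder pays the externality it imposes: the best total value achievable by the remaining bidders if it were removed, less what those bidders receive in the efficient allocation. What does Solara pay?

Efficient allocation: Solara→Band E ($960M), ClearBand→Band A ($613M), VistaNet→Band D ($413M), AzureWave→Band G ($845M); total welfare W = $2831M.
Solara receives Band E at value $960M, so the others get W − 960 = $1871M.
Without Solara: best allocation of the remaining 3 bidders over all 4 bands is ClearBand→Band A ($613M), VistaNet→Band G ($745M), AzureWave→Band E ($800M), total $2158M.
VCG payment = (others' best without Solara) − (others' welfare with Solara) = 2158 − 1871 = $287M.

Solara pays $287M.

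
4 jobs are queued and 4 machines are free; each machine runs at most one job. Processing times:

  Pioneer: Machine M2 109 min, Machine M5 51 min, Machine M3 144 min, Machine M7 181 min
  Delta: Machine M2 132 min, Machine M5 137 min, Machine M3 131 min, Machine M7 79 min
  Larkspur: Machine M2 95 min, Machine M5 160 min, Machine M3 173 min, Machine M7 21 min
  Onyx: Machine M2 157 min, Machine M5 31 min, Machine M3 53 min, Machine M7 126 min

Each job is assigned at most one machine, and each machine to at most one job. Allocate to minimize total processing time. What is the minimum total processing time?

Min total: 257 min

Optimal: Pioneer→Machine M5 (51 min), Delta→Machine M2 (132 min), Larkspur→Machine M7 (21 min), Onyx→Machine M3 (53 min) — total 51+132+21+53 = 257 min.
Row-greedy (each job in turn takes its cheapest remaining machine) gives 278 min, worse by 21.
Next-best assignment: Pioneer→Machine M5, Delta→Machine M7, Larkspur→Machine M2, Onyx→Machine M3 = 278 min.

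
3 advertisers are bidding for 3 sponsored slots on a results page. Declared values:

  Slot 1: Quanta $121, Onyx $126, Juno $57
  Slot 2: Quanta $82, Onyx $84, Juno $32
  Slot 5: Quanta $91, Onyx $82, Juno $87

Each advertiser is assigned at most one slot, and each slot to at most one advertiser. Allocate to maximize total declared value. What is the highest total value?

Optimal: Quanta→Slot 2 ($82), Onyx→Slot 1 ($126), Juno→Slot 5 ($87) — total 82+126+87 = $295.
Row-greedy (each advertiser in turn takes its best remaining slot) gives $292, worse by 3.
Swapping Juno↔Quanta (Juno→Slot 2 $32, Quanta→Slot 5 $91) loses 46.
No other one-to-one assignment exceeds $295.

Maximum total: $295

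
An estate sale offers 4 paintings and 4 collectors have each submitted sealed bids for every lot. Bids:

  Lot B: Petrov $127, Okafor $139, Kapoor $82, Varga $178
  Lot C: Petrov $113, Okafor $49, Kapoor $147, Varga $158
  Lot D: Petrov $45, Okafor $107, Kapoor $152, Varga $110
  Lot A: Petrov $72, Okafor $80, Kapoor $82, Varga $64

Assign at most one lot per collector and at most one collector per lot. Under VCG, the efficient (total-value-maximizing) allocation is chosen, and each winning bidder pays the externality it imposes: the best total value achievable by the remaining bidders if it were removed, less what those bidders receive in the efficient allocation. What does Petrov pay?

Efficient allocation: Petrov→Lot C ($113), Okafor→Lot A ($80), Kapoor→Lot D ($152), Varga→Lot B ($178); total welfare W = $523.
Petrov receives Lot C at value $113, so the others get W − 113 = $410.
Without Petrov: best allocation of the remaining 3 bidders over all 4 lots is Okafor→Lot B ($139), Kapoor→Lot D ($152), Varga→Lot C ($158), total $449.
VCG payment = (others' best without Petrov) − (others' welfare with Petrov) = 449 − 410 = $39.

Petrov pays $39.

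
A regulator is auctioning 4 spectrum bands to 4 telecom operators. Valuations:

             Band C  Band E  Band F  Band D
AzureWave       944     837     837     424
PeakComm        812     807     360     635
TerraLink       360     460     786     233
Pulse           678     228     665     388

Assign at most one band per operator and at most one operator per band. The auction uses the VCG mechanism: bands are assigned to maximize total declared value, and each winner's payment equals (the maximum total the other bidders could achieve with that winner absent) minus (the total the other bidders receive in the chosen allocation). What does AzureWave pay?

AzureWave pays $172M.

Efficient allocation: AzureWave→Band E ($837M), PeakComm→Band D ($635M), TerraLink→Band F ($786M), Pulse→Band C ($678M); total welfare W = $2936M.
AzureWave receives Band E at value $837M, so the others get W − 837 = $2099M.
Without AzureWave: best allocation of the remaining 3 bidders over all 4 bands is PeakComm→Band E ($807M), TerraLink→Band F ($786M), Pulse→Band C ($678M), total $2271M.
VCG payment = (others' best without AzureWave) − (others' welfare with AzureWave) = 2271 − 2099 = $172M.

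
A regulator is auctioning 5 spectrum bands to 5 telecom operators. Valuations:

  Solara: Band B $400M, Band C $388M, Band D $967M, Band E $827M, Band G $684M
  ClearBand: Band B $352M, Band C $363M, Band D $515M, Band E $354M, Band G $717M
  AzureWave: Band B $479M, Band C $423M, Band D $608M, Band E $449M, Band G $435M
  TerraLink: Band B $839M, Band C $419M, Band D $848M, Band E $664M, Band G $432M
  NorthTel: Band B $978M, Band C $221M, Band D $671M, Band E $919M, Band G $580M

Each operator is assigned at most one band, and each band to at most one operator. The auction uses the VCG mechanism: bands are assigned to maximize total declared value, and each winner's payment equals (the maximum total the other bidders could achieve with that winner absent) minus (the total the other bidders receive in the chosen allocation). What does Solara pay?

Efficient allocation: Solara→Band D ($967M), ClearBand→Band G ($717M), AzureWave→Band C ($423M), TerraLink→Band B ($839M), NorthTel→Band E ($919M); total welfare W = $3865M.
Solara receives Band D at value $967M, so the others get W − 967 = $2898M.
Without Solara: best allocation of the remaining 4 bidders over all 5 bands is ClearBand→Band G ($717M), AzureWave→Band D ($608M), TerraLink→Band B ($839M), NorthTel→Band E ($919M), total $3083M.
VCG payment = (others' best without Solara) − (others' welfare with Solara) = 3083 − 2898 = $185M.

Solara pays $185M.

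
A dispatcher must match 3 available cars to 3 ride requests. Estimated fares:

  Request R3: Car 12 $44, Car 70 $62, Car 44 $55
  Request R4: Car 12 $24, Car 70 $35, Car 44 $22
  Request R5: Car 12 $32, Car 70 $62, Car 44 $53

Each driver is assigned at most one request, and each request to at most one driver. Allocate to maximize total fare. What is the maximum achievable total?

This is the linear assignment problem.
Optimal: Car 12→Request R4 ($24), Car 70→Request R5 ($62), Car 44→Request R3 ($55) — total 24+62+55 = $141.
Next-best assignment: Car 12→Request R4, Car 70→Request R3, Car 44→Request R5 = $139.

Max total: $141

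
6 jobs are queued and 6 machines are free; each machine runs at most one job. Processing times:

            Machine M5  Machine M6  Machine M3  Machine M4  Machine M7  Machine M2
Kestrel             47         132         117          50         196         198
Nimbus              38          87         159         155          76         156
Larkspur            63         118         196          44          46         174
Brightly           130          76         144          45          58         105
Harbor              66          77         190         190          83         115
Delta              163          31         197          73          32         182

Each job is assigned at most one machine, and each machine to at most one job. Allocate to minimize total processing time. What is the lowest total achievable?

Minimum total: 392 min

Optimal: Kestrel→Machine M3 (117 min), Nimbus→Machine M5 (38 min), Larkspur→Machine M7 (46 min), Brightly→Machine M4 (45 min), Harbor→Machine M2 (115 min), Delta→Machine M6 (31 min) — total 117+38+46+45+115+31 = 392 min.
Min-entry greedy (repeatedly take the single cheapest remaining cell) gives 403 min, worse by 11.
Every other assignment is strictly worse.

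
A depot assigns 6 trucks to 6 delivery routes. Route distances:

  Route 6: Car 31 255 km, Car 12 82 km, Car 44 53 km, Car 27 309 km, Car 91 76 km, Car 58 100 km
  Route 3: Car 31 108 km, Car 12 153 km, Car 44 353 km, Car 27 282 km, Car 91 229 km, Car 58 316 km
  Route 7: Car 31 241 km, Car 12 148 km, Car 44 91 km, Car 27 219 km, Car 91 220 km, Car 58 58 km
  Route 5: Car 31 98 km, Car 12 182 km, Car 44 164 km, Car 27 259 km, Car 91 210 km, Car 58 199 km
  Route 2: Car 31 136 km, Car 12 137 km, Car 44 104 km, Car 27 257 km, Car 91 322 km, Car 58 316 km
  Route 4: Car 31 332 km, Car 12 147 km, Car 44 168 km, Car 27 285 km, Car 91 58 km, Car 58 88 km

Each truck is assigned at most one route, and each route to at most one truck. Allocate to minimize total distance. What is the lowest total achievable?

Minimum total: 669 km

This is the linear assignment problem.
Optimal: Car 31→Route 3 (108 km), Car 12→Route 6 (82 km), Car 44→Route 2 (104 km), Car 27→Route 5 (259 km), Car 91→Route 4 (58 km), Car 58→Route 7 (58 km) — total 108+82+104+259+58+58 = 669 km.
Min-entry greedy (repeatedly take the single cheapest remaining cell) gives 686 km, worse by 17.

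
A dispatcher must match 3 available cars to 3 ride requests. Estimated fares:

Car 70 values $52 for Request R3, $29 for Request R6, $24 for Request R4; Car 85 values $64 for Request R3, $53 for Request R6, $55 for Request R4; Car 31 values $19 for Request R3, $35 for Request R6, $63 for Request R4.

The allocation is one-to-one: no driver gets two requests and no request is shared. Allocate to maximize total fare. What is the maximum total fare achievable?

Optimal: Car 70→Request R3 ($52), Car 85→Request R6 ($53), Car 31→Request R4 ($63) — total 52+53+63 = $168.
Max-entry greedy (repeatedly take the single best remaining cell) gives $156, worse by 12.
Checked against all permutations: $168 is optimal.

Max total: $168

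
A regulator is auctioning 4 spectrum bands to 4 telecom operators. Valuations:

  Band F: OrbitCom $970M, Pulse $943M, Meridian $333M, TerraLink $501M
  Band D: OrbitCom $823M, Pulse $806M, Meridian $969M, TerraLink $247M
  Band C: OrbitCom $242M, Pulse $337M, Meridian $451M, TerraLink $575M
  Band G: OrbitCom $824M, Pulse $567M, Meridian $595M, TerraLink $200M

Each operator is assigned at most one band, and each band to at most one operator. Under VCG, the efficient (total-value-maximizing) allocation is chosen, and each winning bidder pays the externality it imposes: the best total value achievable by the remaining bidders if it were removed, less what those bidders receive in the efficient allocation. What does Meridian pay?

Meridian pays $9M.

Efficient allocation: OrbitCom→Band G ($824M), Pulse→Band F ($943M), Meridian→Band D ($969M), TerraLink→Band C ($575M); total welfare W = $3311M.
Meridian receives Band D at value $969M, so the others get W − 969 = $2342M.
Without Meridian: best allocation of the remaining 3 bidders over all 4 bands is OrbitCom→Band F ($970M), Pulse→Band D ($806M), TerraLink→Band C ($575M), total $2351M.
VCG payment = (others' best without Meridian) − (others' welfare with Meridian) = 2351 − 2342 = $9M.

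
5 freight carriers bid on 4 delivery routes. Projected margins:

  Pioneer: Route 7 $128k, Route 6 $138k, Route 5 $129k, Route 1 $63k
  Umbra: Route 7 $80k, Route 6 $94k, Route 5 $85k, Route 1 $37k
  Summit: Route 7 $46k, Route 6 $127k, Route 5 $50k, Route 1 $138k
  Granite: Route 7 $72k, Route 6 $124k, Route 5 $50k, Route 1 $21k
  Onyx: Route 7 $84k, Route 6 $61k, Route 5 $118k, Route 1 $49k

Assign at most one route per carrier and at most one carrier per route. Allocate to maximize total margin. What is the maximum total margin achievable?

Maximum total: $508k

Treat this as an assignment problem: match each carrier to one route.
Optimal: Pioneer→Route 7 ($128k), Granite→Route 6 ($124k), Onyx→Route 5 ($118k), Summit→Route 1 ($138k) — total 128+124+118+138 = $508k.
Column-greedy (each route in turn goes to its best remaining carrier) gives $410k, worse by 98.
Next-best assignment: Pioneer→Route 7, Umbra→Route 6, Onyx→Route 5, Summit→Route 1 = $478k.
Swapping Summit↔Granite (Summit→Route 6 $127k, Granite→Route 1 $21k) loses 114.
Checked against all permutations: $508k is optimal.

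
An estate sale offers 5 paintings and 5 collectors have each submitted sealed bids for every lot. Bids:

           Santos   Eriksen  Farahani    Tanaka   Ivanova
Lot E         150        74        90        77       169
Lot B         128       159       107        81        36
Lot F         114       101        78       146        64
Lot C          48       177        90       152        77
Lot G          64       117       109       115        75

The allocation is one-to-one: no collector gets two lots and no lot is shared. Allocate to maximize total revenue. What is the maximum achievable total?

Optimal: Santos→Lot B ($128), Eriksen→Lot C ($177), Farahani→Lot G ($109), Tanaka→Lot F ($146), Ivanova→Lot E ($169) — total 128+177+109+146+169 = $729.
Row-greedy (each collector in turn takes its best remaining lot) gives $618, worse by 111.
Swapping Tanaka↔Farahani (Tanaka→Lot G $115, Farahani→Lot F $78) loses 62.

Maximum total: $729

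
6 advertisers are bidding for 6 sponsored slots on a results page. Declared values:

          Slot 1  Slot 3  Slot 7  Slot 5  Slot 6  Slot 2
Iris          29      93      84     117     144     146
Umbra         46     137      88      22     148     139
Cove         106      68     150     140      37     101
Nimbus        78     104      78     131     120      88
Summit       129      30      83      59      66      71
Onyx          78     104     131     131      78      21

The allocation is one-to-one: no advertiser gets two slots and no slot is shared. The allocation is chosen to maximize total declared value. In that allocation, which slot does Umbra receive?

Optimal: Iris→Slot 2 ($146), Umbra→Slot 3 ($137), Cove→Slot 7 ($150), Nimbus→Slot 6 ($120), Summit→Slot 1 ($129), Onyx→Slot 5 ($131) — total 146+137+150+120+129+131 = $813.
Column-greedy (each slot in turn goes to its best remaining advertiser) gives $712, worse by 101.
Next-best assignment: Iris→Slot 2, Umbra→Slot 6, Cove→Slot 7, Nimbus→Slot 3, Summit→Slot 1, Onyx→Slot 5 = $808.
Umbra's own top slot is Slot 6 ($148), but forcing Umbra→Slot 6 and reassigning the rest optimally gives only $808 — worse by 5.

Umbra receives Slot 3.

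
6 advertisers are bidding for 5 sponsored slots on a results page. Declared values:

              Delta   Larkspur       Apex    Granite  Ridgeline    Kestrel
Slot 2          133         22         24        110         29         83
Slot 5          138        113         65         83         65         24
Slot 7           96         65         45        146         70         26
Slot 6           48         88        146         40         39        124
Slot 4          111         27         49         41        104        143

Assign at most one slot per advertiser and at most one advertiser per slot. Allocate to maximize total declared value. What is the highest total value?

Max total: $681

Optimal: Delta→Slot 2 ($133), Larkspur→Slot 5 ($113), Granite→Slot 7 ($146), Apex→Slot 6 ($146), Kestrel→Slot 4 ($143) — total 133+113+146+146+143 = $681.
Row-greedy (each advertiser in turn takes its best remaining slot) gives $450, worse by 231.
Next-best assignment: Delta→Slot 2, Larkspur→Slot 5, Granite→Slot 7, Apex→Slot 6, Ridgeline→Slot 4 = $642.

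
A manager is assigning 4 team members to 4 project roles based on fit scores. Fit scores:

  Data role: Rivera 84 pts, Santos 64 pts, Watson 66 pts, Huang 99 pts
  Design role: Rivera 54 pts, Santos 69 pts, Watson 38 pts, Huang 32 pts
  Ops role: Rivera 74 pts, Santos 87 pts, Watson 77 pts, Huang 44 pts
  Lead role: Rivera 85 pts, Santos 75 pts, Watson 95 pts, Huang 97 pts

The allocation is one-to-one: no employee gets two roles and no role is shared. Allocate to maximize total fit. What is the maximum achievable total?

Max total: 337 pts

Optimal: Rivera→Ops role (74 pts), Santos→Design role (69 pts), Watson→Lead role (95 pts), Huang→Data role (99 pts) — total 74+69+95+99 = 337 pts.
Max-entry greedy (repeatedly take the single best remaining cell) gives 335 pts, worse by 2.
Next-best assignment: Rivera→Design role, Santos→Ops role, Watson→Lead role, Huang→Data role = 335 pts.
Swapping Santos↔Watson (Santos→Lead role 75 pts, Watson→Design role 38 pts) loses 51.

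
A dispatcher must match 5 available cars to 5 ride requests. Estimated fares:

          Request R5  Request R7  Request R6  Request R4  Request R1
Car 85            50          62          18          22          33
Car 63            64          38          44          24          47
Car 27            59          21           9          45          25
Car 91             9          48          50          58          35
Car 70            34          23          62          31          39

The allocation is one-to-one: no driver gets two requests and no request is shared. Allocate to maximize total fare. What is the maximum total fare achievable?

This is a one-to-one assignment (maximum-weight bipartite matching).
Optimal: Car 85→Request R7 ($62), Car 63→Request R1 ($47), Car 27→Request R5 ($59), Car 91→Request R4 ($58), Car 70→Request R6 ($62) — total 62+47+59+58+62 = $288.
Row-greedy (each driver in turn takes its best remaining request) gives $260, worse by 28.
Next-best assignment: Car 85→Request R7, Car 63→Request R5, Car 27→Request R1, Car 91→Request R4, Car 70→Request R6 = $271.
Checked against all permutations: $288 is optimal.

Maximum total: $288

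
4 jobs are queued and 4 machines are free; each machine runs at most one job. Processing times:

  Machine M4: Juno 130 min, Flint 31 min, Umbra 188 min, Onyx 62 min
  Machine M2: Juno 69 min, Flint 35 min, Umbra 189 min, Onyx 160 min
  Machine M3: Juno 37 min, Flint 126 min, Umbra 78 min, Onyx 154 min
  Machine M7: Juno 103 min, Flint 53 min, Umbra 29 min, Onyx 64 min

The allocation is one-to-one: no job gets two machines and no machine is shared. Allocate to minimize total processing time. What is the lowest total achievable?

Optimal: Juno→Machine M3 (37 min), Flint→Machine M2 (35 min), Umbra→Machine M7 (29 min), Onyx→Machine M4 (62 min) — total 37+35+29+62 = 163 min.
Column-greedy (each machine in turn goes to its cheapest remaining job) gives 242 min, worse by 79.
No other one-to-one assignment undercuts 163 min.

Min total: 163 min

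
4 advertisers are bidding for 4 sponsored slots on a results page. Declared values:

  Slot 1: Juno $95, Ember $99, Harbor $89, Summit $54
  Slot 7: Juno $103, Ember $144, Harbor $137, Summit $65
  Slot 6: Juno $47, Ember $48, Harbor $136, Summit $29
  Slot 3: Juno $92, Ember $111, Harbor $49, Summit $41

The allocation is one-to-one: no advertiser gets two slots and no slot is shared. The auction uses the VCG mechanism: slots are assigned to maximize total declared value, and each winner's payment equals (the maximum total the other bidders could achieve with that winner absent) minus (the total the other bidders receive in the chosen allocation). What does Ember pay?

Efficient allocation: Juno→Slot 3 ($92), Ember→Slot 7 ($144), Harbor→Slot 6 ($136), Summit→Slot 1 ($54); total welfare W = $426.
Ember receives Slot 7 at value $144, so the others get W − 144 = $282.
Without Ember: best allocation of the remaining 3 bidders over all 4 slots is Juno→Slot 1 ($95), Harbor→Slot 6 ($136), Summit→Slot 7 ($65), total $296.
VCG payment = (others' best without Ember) − (others' welfare with Ember) = 296 − 282 = $14.

Ember pays $14.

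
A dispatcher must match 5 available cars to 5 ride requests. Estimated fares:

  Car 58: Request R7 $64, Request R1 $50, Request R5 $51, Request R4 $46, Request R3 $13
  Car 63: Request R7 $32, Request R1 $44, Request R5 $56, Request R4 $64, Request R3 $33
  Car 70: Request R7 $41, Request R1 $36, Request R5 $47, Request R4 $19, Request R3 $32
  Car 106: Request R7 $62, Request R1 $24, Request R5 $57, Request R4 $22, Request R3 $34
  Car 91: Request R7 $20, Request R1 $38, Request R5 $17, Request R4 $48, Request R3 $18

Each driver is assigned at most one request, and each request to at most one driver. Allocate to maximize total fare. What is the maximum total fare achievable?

Max total: $255

Optimal: Car 58→Request R7 ($64), Car 63→Request R4 ($64), Car 70→Request R3 ($32), Car 106→Request R5 ($57), Car 91→Request R1 ($38) — total 64+64+32+57+38 = $255.
Column-greedy (each request in turn goes to its best remaining driver) gives $245, worse by 10.
No other one-to-one assignment exceeds $255.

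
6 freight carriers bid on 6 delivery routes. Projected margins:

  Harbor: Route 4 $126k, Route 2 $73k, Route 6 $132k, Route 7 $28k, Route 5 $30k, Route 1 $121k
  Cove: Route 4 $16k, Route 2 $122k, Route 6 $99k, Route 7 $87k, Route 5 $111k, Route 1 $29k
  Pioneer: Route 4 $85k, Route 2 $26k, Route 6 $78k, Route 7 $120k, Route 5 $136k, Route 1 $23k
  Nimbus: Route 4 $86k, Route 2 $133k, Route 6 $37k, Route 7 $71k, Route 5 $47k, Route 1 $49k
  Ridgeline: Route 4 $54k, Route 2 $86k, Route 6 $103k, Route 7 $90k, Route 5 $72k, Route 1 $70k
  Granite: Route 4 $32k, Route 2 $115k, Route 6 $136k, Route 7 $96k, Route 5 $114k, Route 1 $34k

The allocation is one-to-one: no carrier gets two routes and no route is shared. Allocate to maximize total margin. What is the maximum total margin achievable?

This is the linear assignment problem.
Optimal: Harbor→Route 4 ($126k), Cove→Route 5 ($111k), Pioneer→Route 7 ($120k), Nimbus→Route 2 ($133k), Ridgeline→Route 1 ($70k), Granite→Route 6 ($136k) — total 126+111+120+133+70+136 = $696k.
Next-best assignment: Harbor→Route 1, Cove→Route 2, Pioneer→Route 5, Nimbus→Route 4, Ridgeline→Route 7, Granite→Route 6 = $691k.
Swapping Harbor↔Nimbus (Harbor→Route 2 $73k, Nimbus→Route 4 $86k) loses 100.

Maximum total: $696k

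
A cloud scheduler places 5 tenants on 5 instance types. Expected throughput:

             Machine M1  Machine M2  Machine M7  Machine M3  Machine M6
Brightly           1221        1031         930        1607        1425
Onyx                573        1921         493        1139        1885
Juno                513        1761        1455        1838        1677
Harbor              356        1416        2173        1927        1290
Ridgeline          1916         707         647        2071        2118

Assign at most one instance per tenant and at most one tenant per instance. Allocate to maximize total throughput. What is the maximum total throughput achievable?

Max total: 9342 ops/s

Optimal: Brightly→Machine M3 (1607 ops/s), Onyx→Machine M6 (1885 ops/s), Juno→Machine M2 (1761 ops/s), Harbor→Machine M7 (2173 ops/s), Ridgeline→Machine M1 (1916 ops/s) — total 1607+1885+1761+2173+1916 = 9342 ops/s.
Next-best assignment: Brightly→Machine M3, Onyx→Machine M2, Juno→Machine M6, Harbor→Machine M7, Ridgeline→Machine M1 = 9294 ops/s.
Swapping Ridgeline↔Harbor (Ridgeline→Machine M7 647 ops/s, Harbor→Machine M1 356 ops/s) loses 3086.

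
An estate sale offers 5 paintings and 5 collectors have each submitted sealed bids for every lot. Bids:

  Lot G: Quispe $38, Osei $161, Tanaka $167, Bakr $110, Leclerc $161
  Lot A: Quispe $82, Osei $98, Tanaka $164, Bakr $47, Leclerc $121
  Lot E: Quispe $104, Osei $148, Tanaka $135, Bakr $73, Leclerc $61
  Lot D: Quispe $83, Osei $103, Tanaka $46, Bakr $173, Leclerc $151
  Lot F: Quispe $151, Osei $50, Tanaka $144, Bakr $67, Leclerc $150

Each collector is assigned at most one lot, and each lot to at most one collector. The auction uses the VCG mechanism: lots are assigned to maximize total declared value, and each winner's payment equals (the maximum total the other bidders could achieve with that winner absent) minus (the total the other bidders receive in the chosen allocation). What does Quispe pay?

Efficient allocation: Quispe→Lot F ($151), Osei→Lot E ($148), Tanaka→Lot A ($164), Bakr→Lot D ($173), Leclerc→Lot G ($161); total welfare W = $797.
Quispe receives Lot F at value $151, so the others get W − 151 = $646.
Without Quispe: best allocation of the remaining 4 bidders over all 5 lots is Osei→Lot G ($161), Tanaka→Lot A ($164), Bakr→Lot D ($173), Leclerc→Lot F ($150), total $648.
VCG payment = (others' best without Quispe) − (others' welfare with Quispe) = 648 − 646 = $2.

Quispe pays $2.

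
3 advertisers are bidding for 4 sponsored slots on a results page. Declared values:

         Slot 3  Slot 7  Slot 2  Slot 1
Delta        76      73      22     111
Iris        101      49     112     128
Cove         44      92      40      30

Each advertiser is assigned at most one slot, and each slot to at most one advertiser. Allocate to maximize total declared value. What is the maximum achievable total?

Max total: $315

This is a one-to-one assignment (maximum-weight bipartite matching).
Optimal: Delta→Slot 1 ($111), Iris→Slot 2 ($112), Cove→Slot 7 ($92) — total 111+112+92 = $315.
Column-greedy (each slot in turn goes to its best remaining advertiser) gives $215, worse by 100.
Swapping Delta↔Cove (Delta→Slot 7 $73, Cove→Slot 1 $30) loses 100.
Every other assignment is strictly worse.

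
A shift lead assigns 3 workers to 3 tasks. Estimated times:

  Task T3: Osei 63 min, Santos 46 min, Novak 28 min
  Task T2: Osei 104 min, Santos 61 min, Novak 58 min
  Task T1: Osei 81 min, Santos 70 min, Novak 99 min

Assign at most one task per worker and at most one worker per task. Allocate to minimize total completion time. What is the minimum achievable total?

Minimum total: 170 min

Optimal: Osei→Task T1 (81 min), Santos→Task T2 (61 min), Novak→Task T3 (28 min) — total 81+61+28 = 170 min.
Row-greedy (each worker in turn takes its cheapest remaining task) gives 223 min, worse by 53.
Every other assignment is strictly worse.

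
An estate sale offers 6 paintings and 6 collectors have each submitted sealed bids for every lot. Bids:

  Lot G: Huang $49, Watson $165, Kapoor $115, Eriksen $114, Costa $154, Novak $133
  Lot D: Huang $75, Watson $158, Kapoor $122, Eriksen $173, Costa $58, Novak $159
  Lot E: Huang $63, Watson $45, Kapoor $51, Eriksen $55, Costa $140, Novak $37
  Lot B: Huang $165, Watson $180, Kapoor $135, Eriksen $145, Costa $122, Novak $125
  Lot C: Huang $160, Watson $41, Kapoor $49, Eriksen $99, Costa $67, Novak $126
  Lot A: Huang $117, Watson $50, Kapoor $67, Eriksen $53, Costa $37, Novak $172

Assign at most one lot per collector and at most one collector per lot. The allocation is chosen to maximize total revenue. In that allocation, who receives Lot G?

Watson receives Lot G.

Optimal: Huang→Lot C ($160), Watson→Lot G ($165), Kapoor→Lot B ($135), Eriksen→Lot D ($173), Costa→Lot E ($140), Novak→Lot A ($172) — total 160+165+135+173+140+172 = $945.
Max-entry greedy (repeatedly take the single best remaining cell) gives $890, worse by 55.
Swapping Eriksen↔Watson (Eriksen→Lot G $114, Watson→Lot D $158) loses 66.
Every other assignment is strictly worse.
Watson's own top lot is Lot B ($180), but forcing Watson→Lot B and reassigning the rest optimally gives only $940 — worse by 5.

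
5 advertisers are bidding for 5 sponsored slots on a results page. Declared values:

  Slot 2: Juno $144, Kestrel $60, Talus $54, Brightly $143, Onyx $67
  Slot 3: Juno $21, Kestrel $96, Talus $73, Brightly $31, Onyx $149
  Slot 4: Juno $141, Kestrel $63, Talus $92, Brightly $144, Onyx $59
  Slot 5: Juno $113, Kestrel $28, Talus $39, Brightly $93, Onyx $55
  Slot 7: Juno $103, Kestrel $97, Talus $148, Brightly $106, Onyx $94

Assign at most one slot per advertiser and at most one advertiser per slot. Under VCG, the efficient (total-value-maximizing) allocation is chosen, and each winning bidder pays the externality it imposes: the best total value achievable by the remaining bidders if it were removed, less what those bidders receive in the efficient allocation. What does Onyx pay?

Onyx pays $65.

Efficient allocation: Juno→Slot 5 ($113), Kestrel→Slot 4 ($63), Talus→Slot 7 ($148), Brightly→Slot 2 ($143), Onyx→Slot 3 ($149); total welfare W = $616.
Onyx receives Slot 3 at value $149, so the others get W − 149 = $467.
Without Onyx: best allocation of the remaining 4 bidders over all 5 slots is Juno→Slot 2 ($144), Kestrel→Slot 3 ($96), Talus→Slot 7 ($148), Brightly→Slot 4 ($144), total $532.
VCG payment = (others' best without Onyx) − (others' welfare with Onyx) = 532 − 467 = $65.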